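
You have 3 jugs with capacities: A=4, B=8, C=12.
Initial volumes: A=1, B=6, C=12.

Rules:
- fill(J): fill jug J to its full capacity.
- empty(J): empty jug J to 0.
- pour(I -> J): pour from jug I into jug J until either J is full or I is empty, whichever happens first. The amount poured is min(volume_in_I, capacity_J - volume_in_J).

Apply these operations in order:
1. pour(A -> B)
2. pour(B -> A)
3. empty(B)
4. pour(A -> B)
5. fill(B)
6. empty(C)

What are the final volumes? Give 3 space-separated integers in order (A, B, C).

Answer: 0 8 0

Derivation:
Step 1: pour(A -> B) -> (A=0 B=7 C=12)
Step 2: pour(B -> A) -> (A=4 B=3 C=12)
Step 3: empty(B) -> (A=4 B=0 C=12)
Step 4: pour(A -> B) -> (A=0 B=4 C=12)
Step 5: fill(B) -> (A=0 B=8 C=12)
Step 6: empty(C) -> (A=0 B=8 C=0)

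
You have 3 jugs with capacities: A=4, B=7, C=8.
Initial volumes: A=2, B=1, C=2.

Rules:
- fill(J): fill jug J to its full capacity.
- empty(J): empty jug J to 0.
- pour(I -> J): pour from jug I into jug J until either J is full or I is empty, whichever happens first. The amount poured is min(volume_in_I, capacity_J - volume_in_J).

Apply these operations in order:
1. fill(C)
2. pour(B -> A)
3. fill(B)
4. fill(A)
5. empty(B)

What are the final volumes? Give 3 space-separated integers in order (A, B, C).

Answer: 4 0 8

Derivation:
Step 1: fill(C) -> (A=2 B=1 C=8)
Step 2: pour(B -> A) -> (A=3 B=0 C=8)
Step 3: fill(B) -> (A=3 B=7 C=8)
Step 4: fill(A) -> (A=4 B=7 C=8)
Step 5: empty(B) -> (A=4 B=0 C=8)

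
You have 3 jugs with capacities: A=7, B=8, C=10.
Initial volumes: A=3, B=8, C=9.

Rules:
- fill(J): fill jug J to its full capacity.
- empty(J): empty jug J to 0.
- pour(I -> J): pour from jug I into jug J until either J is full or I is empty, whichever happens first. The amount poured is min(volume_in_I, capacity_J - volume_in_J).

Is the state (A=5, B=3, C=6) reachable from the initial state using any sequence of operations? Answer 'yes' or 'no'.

BFS explored all 414 reachable states.
Reachable set includes: (0,0,0), (0,0,1), (0,0,2), (0,0,3), (0,0,4), (0,0,5), (0,0,6), (0,0,7), (0,0,8), (0,0,9), (0,0,10), (0,1,0) ...
Target (A=5, B=3, C=6) not in reachable set → no.

Answer: no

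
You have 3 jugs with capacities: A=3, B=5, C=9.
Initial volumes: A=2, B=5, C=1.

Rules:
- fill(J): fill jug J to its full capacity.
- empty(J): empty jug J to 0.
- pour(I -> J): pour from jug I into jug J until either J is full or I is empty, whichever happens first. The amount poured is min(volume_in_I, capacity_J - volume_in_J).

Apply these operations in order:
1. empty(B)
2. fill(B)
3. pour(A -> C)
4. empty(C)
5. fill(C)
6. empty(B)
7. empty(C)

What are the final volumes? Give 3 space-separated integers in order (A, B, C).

Answer: 0 0 0

Derivation:
Step 1: empty(B) -> (A=2 B=0 C=1)
Step 2: fill(B) -> (A=2 B=5 C=1)
Step 3: pour(A -> C) -> (A=0 B=5 C=3)
Step 4: empty(C) -> (A=0 B=5 C=0)
Step 5: fill(C) -> (A=0 B=5 C=9)
Step 6: empty(B) -> (A=0 B=0 C=9)
Step 7: empty(C) -> (A=0 B=0 C=0)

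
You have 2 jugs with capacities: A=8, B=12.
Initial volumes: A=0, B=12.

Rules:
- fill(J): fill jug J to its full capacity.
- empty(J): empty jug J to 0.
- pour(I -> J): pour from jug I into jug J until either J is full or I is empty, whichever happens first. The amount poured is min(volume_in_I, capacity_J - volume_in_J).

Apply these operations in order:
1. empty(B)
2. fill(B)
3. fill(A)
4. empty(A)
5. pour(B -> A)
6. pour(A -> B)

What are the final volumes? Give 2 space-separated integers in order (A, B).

Step 1: empty(B) -> (A=0 B=0)
Step 2: fill(B) -> (A=0 B=12)
Step 3: fill(A) -> (A=8 B=12)
Step 4: empty(A) -> (A=0 B=12)
Step 5: pour(B -> A) -> (A=8 B=4)
Step 6: pour(A -> B) -> (A=0 B=12)

Answer: 0 12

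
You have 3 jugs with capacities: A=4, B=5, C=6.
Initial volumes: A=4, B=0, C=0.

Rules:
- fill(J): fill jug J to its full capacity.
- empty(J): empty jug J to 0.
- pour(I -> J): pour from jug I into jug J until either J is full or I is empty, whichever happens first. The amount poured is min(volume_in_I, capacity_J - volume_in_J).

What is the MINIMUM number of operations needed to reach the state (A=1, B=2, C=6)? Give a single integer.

Answer: 8

Derivation:
BFS from (A=4, B=0, C=0). One shortest path:
  1. pour(A -> C) -> (A=0 B=0 C=4)
  2. fill(A) -> (A=4 B=0 C=4)
  3. pour(A -> C) -> (A=2 B=0 C=6)
  4. pour(C -> B) -> (A=2 B=5 C=1)
  5. empty(B) -> (A=2 B=0 C=1)
  6. pour(A -> B) -> (A=0 B=2 C=1)
  7. pour(C -> A) -> (A=1 B=2 C=0)
  8. fill(C) -> (A=1 B=2 C=6)
Reached target in 8 moves.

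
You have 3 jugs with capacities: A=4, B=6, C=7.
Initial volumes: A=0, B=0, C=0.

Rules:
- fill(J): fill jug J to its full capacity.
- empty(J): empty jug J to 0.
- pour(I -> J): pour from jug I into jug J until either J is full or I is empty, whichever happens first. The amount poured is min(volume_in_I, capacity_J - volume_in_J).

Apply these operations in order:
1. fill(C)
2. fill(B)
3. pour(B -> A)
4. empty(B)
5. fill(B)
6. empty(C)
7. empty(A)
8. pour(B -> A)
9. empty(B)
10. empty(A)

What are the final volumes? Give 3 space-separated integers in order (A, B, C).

Answer: 0 0 0

Derivation:
Step 1: fill(C) -> (A=0 B=0 C=7)
Step 2: fill(B) -> (A=0 B=6 C=7)
Step 3: pour(B -> A) -> (A=4 B=2 C=7)
Step 4: empty(B) -> (A=4 B=0 C=7)
Step 5: fill(B) -> (A=4 B=6 C=7)
Step 6: empty(C) -> (A=4 B=6 C=0)
Step 7: empty(A) -> (A=0 B=6 C=0)
Step 8: pour(B -> A) -> (A=4 B=2 C=0)
Step 9: empty(B) -> (A=4 B=0 C=0)
Step 10: empty(A) -> (A=0 B=0 C=0)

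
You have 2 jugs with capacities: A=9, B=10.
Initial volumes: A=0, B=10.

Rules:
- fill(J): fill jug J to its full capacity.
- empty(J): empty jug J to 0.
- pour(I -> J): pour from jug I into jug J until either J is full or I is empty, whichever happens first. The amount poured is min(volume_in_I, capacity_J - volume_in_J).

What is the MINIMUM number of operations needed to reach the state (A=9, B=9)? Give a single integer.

Answer: 4

Derivation:
BFS from (A=0, B=10). One shortest path:
  1. fill(A) -> (A=9 B=10)
  2. empty(B) -> (A=9 B=0)
  3. pour(A -> B) -> (A=0 B=9)
  4. fill(A) -> (A=9 B=9)
Reached target in 4 moves.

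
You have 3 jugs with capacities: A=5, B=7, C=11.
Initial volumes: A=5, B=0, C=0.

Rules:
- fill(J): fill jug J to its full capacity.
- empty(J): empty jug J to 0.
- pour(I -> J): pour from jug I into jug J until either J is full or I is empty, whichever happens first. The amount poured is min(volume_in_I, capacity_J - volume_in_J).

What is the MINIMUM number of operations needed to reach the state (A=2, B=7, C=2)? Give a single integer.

Answer: 7

Derivation:
BFS from (A=5, B=0, C=0). One shortest path:
  1. empty(A) -> (A=0 B=0 C=0)
  2. fill(C) -> (A=0 B=0 C=11)
  3. pour(C -> B) -> (A=0 B=7 C=4)
  4. pour(B -> A) -> (A=5 B=2 C=4)
  5. pour(A -> C) -> (A=0 B=2 C=9)
  6. pour(B -> A) -> (A=2 B=0 C=9)
  7. pour(C -> B) -> (A=2 B=7 C=2)
Reached target in 7 moves.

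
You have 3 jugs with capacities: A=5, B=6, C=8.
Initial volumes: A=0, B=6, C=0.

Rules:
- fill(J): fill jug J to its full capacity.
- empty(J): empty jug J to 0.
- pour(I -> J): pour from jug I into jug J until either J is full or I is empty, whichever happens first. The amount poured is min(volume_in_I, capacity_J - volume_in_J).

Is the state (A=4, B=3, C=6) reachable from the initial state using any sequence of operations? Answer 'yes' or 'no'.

BFS explored all 238 reachable states.
Reachable set includes: (0,0,0), (0,0,1), (0,0,2), (0,0,3), (0,0,4), (0,0,5), (0,0,6), (0,0,7), (0,0,8), (0,1,0), (0,1,1), (0,1,2) ...
Target (A=4, B=3, C=6) not in reachable set → no.

Answer: no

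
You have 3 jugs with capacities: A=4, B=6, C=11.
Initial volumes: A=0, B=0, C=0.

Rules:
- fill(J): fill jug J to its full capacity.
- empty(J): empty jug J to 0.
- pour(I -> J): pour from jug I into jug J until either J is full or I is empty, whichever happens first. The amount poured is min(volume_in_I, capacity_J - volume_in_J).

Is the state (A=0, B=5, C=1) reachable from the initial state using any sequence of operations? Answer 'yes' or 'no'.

BFS from (A=0, B=0, C=0):
  1. fill(B) -> (A=0 B=6 C=0)
  2. pour(B -> C) -> (A=0 B=0 C=6)
  3. fill(B) -> (A=0 B=6 C=6)
  4. pour(B -> C) -> (A=0 B=1 C=11)
  5. pour(B -> A) -> (A=1 B=0 C=11)
  6. pour(C -> B) -> (A=1 B=6 C=5)
  7. empty(B) -> (A=1 B=0 C=5)
  8. pour(C -> B) -> (A=1 B=5 C=0)
  9. pour(A -> C) -> (A=0 B=5 C=1)
Target reached → yes.

Answer: yes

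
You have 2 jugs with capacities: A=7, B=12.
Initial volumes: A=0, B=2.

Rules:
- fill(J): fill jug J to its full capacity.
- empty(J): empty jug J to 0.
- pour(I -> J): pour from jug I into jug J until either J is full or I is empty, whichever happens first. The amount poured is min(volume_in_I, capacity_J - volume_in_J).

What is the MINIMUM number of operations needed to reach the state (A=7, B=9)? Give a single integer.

BFS from (A=0, B=2). One shortest path:
  1. fill(A) -> (A=7 B=2)
  2. pour(A -> B) -> (A=0 B=9)
  3. fill(A) -> (A=7 B=9)
Reached target in 3 moves.

Answer: 3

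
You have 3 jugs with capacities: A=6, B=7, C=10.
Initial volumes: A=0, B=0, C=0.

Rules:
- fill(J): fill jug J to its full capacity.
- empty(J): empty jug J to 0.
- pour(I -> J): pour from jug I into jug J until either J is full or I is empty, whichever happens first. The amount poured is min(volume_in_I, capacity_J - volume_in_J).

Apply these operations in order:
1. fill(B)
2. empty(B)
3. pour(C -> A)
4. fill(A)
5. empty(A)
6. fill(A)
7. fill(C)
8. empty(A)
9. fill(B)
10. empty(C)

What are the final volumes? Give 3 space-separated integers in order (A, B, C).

Answer: 0 7 0

Derivation:
Step 1: fill(B) -> (A=0 B=7 C=0)
Step 2: empty(B) -> (A=0 B=0 C=0)
Step 3: pour(C -> A) -> (A=0 B=0 C=0)
Step 4: fill(A) -> (A=6 B=0 C=0)
Step 5: empty(A) -> (A=0 B=0 C=0)
Step 6: fill(A) -> (A=6 B=0 C=0)
Step 7: fill(C) -> (A=6 B=0 C=10)
Step 8: empty(A) -> (A=0 B=0 C=10)
Step 9: fill(B) -> (A=0 B=7 C=10)
Step 10: empty(C) -> (A=0 B=7 C=0)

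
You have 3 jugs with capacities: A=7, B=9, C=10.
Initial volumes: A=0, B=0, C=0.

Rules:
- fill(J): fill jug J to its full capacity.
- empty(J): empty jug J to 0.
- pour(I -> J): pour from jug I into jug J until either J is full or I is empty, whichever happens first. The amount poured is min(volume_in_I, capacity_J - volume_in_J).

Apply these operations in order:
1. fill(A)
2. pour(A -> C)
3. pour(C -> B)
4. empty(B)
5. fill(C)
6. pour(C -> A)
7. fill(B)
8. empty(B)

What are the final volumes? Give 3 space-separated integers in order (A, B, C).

Answer: 7 0 3

Derivation:
Step 1: fill(A) -> (A=7 B=0 C=0)
Step 2: pour(A -> C) -> (A=0 B=0 C=7)
Step 3: pour(C -> B) -> (A=0 B=7 C=0)
Step 4: empty(B) -> (A=0 B=0 C=0)
Step 5: fill(C) -> (A=0 B=0 C=10)
Step 6: pour(C -> A) -> (A=7 B=0 C=3)
Step 7: fill(B) -> (A=7 B=9 C=3)
Step 8: empty(B) -> (A=7 B=0 C=3)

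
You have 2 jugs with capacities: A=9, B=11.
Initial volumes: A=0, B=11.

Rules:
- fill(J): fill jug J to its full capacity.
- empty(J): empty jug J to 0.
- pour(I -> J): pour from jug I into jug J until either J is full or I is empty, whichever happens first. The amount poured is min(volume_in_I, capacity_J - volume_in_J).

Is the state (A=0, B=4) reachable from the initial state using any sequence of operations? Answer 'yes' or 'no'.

BFS from (A=0, B=11):
  1. pour(B -> A) -> (A=9 B=2)
  2. empty(A) -> (A=0 B=2)
  3. pour(B -> A) -> (A=2 B=0)
  4. fill(B) -> (A=2 B=11)
  5. pour(B -> A) -> (A=9 B=4)
  6. empty(A) -> (A=0 B=4)
Target reached → yes.

Answer: yes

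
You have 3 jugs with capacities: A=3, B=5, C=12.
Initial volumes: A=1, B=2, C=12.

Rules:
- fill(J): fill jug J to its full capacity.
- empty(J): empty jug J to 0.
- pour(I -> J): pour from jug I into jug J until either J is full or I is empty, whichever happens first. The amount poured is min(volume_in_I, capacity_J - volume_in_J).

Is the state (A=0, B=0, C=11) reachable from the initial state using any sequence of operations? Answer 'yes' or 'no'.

Answer: yes

Derivation:
BFS from (A=1, B=2, C=12):
  1. empty(A) -> (A=0 B=2 C=12)
  2. pour(B -> A) -> (A=2 B=0 C=12)
  3. pour(C -> A) -> (A=3 B=0 C=11)
  4. empty(A) -> (A=0 B=0 C=11)
Target reached → yes.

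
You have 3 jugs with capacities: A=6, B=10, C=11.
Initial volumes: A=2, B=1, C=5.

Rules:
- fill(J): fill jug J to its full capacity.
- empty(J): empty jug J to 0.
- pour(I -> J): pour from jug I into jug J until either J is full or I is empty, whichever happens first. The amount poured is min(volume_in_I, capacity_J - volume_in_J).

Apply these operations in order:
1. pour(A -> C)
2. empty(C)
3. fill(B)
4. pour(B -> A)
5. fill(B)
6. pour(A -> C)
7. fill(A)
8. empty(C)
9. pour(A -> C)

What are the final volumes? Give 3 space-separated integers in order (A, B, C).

Answer: 0 10 6

Derivation:
Step 1: pour(A -> C) -> (A=0 B=1 C=7)
Step 2: empty(C) -> (A=0 B=1 C=0)
Step 3: fill(B) -> (A=0 B=10 C=0)
Step 4: pour(B -> A) -> (A=6 B=4 C=0)
Step 5: fill(B) -> (A=6 B=10 C=0)
Step 6: pour(A -> C) -> (A=0 B=10 C=6)
Step 7: fill(A) -> (A=6 B=10 C=6)
Step 8: empty(C) -> (A=6 B=10 C=0)
Step 9: pour(A -> C) -> (A=0 B=10 C=6)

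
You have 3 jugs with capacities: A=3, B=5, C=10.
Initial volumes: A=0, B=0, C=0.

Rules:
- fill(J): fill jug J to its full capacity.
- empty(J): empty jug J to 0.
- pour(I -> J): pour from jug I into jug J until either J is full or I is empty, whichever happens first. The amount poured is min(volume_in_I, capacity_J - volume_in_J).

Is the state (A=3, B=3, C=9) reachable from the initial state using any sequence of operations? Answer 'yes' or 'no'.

BFS from (A=0, B=0, C=0):
  1. fill(B) -> (A=0 B=5 C=0)
  2. pour(B -> A) -> (A=3 B=2 C=0)
  3. pour(A -> C) -> (A=0 B=2 C=3)
  4. pour(B -> A) -> (A=2 B=0 C=3)
  5. pour(C -> B) -> (A=2 B=3 C=0)
  6. fill(C) -> (A=2 B=3 C=10)
  7. pour(C -> A) -> (A=3 B=3 C=9)
Target reached → yes.

Answer: yes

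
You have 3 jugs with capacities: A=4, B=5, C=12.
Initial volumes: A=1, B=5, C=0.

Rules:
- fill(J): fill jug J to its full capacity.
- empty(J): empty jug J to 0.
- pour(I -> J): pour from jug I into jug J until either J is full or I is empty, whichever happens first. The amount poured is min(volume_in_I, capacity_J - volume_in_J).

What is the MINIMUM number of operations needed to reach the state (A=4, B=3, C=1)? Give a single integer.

BFS from (A=1, B=5, C=0). One shortest path:
  1. fill(A) -> (A=4 B=5 C=0)
  2. empty(B) -> (A=4 B=0 C=0)
  3. pour(A -> B) -> (A=0 B=4 C=0)
  4. fill(A) -> (A=4 B=4 C=0)
  5. pour(A -> B) -> (A=3 B=5 C=0)
  6. pour(B -> C) -> (A=3 B=0 C=5)
  7. pour(A -> B) -> (A=0 B=3 C=5)
  8. pour(C -> A) -> (A=4 B=3 C=1)
Reached target in 8 moves.

Answer: 8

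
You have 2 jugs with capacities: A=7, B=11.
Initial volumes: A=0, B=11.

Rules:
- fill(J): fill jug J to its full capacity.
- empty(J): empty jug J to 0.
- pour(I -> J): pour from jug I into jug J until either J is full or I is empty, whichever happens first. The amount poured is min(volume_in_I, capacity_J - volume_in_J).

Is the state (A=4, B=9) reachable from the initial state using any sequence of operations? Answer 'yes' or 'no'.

BFS explored all 36 reachable states.
Reachable set includes: (0,0), (0,1), (0,2), (0,3), (0,4), (0,5), (0,6), (0,7), (0,8), (0,9), (0,10), (0,11) ...
Target (A=4, B=9) not in reachable set → no.

Answer: no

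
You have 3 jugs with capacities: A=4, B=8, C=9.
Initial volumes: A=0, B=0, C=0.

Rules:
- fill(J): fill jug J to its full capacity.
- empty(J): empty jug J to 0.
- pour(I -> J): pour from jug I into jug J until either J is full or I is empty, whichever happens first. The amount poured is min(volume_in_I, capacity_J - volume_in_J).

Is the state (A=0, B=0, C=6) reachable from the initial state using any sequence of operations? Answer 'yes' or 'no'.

BFS from (A=0, B=0, C=0):
  1. fill(C) -> (A=0 B=0 C=9)
  2. pour(C -> A) -> (A=4 B=0 C=5)
  3. empty(A) -> (A=0 B=0 C=5)
  4. pour(C -> B) -> (A=0 B=5 C=0)
  5. fill(C) -> (A=0 B=5 C=9)
  6. pour(C -> B) -> (A=0 B=8 C=6)
  7. empty(B) -> (A=0 B=0 C=6)
Target reached → yes.

Answer: yes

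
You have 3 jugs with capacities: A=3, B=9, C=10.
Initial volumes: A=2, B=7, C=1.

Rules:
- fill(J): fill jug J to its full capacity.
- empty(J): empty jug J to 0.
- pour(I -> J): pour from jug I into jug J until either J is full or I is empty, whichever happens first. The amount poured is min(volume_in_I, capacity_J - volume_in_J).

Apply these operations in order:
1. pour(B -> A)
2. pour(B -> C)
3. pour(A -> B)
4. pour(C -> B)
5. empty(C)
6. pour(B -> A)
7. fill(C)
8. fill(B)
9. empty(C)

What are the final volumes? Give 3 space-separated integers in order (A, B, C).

Step 1: pour(B -> A) -> (A=3 B=6 C=1)
Step 2: pour(B -> C) -> (A=3 B=0 C=7)
Step 3: pour(A -> B) -> (A=0 B=3 C=7)
Step 4: pour(C -> B) -> (A=0 B=9 C=1)
Step 5: empty(C) -> (A=0 B=9 C=0)
Step 6: pour(B -> A) -> (A=3 B=6 C=0)
Step 7: fill(C) -> (A=3 B=6 C=10)
Step 8: fill(B) -> (A=3 B=9 C=10)
Step 9: empty(C) -> (A=3 B=9 C=0)

Answer: 3 9 0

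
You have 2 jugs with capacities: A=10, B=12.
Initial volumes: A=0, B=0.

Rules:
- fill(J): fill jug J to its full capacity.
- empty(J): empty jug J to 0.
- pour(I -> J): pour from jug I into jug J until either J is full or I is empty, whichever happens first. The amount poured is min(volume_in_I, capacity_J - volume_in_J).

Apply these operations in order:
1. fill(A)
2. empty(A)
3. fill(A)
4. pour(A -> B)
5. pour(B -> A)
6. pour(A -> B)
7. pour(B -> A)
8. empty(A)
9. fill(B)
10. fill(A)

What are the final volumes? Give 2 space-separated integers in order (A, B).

Step 1: fill(A) -> (A=10 B=0)
Step 2: empty(A) -> (A=0 B=0)
Step 3: fill(A) -> (A=10 B=0)
Step 4: pour(A -> B) -> (A=0 B=10)
Step 5: pour(B -> A) -> (A=10 B=0)
Step 6: pour(A -> B) -> (A=0 B=10)
Step 7: pour(B -> A) -> (A=10 B=0)
Step 8: empty(A) -> (A=0 B=0)
Step 9: fill(B) -> (A=0 B=12)
Step 10: fill(A) -> (A=10 B=12)

Answer: 10 12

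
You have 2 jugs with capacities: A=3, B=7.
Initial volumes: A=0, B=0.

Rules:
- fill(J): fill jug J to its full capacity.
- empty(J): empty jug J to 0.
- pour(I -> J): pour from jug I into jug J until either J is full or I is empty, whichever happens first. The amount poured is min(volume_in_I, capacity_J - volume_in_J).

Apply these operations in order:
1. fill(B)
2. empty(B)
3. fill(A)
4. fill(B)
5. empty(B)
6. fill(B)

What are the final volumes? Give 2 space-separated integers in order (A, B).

Answer: 3 7

Derivation:
Step 1: fill(B) -> (A=0 B=7)
Step 2: empty(B) -> (A=0 B=0)
Step 3: fill(A) -> (A=3 B=0)
Step 4: fill(B) -> (A=3 B=7)
Step 5: empty(B) -> (A=3 B=0)
Step 6: fill(B) -> (A=3 B=7)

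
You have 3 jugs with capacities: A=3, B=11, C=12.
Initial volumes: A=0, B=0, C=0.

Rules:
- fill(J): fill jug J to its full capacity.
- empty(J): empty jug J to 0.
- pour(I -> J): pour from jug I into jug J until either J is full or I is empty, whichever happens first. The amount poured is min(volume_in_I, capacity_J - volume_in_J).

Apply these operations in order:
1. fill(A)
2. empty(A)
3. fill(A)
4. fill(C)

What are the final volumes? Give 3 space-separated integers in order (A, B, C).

Step 1: fill(A) -> (A=3 B=0 C=0)
Step 2: empty(A) -> (A=0 B=0 C=0)
Step 3: fill(A) -> (A=3 B=0 C=0)
Step 4: fill(C) -> (A=3 B=0 C=12)

Answer: 3 0 12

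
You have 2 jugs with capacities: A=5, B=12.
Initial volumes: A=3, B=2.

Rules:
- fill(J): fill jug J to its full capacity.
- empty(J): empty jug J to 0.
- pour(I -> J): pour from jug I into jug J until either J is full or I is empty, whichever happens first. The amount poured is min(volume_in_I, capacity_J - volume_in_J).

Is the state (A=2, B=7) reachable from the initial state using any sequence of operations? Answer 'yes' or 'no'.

Answer: no

Derivation:
BFS explored all 35 reachable states.
Reachable set includes: (0,0), (0,1), (0,2), (0,3), (0,4), (0,5), (0,6), (0,7), (0,8), (0,9), (0,10), (0,11) ...
Target (A=2, B=7) not in reachable set → no.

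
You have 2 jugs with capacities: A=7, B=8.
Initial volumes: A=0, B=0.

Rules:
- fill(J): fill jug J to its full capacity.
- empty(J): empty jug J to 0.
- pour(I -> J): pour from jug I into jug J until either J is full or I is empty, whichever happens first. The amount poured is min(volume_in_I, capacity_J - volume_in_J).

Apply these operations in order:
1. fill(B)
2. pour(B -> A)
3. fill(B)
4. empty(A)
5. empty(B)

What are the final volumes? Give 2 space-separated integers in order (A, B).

Step 1: fill(B) -> (A=0 B=8)
Step 2: pour(B -> A) -> (A=7 B=1)
Step 3: fill(B) -> (A=7 B=8)
Step 4: empty(A) -> (A=0 B=8)
Step 5: empty(B) -> (A=0 B=0)

Answer: 0 0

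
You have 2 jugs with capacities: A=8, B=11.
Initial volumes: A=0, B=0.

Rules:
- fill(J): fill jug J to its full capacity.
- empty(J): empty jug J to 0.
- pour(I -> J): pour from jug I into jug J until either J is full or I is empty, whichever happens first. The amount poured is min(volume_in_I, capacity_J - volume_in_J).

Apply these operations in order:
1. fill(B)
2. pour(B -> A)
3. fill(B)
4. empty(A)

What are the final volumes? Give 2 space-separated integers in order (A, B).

Step 1: fill(B) -> (A=0 B=11)
Step 2: pour(B -> A) -> (A=8 B=3)
Step 3: fill(B) -> (A=8 B=11)
Step 4: empty(A) -> (A=0 B=11)

Answer: 0 11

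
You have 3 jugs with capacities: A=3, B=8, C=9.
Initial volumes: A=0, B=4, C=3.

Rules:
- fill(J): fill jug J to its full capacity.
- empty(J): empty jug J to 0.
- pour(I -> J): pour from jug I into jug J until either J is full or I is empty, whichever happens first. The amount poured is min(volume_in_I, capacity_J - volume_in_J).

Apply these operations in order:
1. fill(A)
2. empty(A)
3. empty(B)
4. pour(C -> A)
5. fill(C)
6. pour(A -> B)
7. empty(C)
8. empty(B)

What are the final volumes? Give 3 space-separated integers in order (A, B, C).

Step 1: fill(A) -> (A=3 B=4 C=3)
Step 2: empty(A) -> (A=0 B=4 C=3)
Step 3: empty(B) -> (A=0 B=0 C=3)
Step 4: pour(C -> A) -> (A=3 B=0 C=0)
Step 5: fill(C) -> (A=3 B=0 C=9)
Step 6: pour(A -> B) -> (A=0 B=3 C=9)
Step 7: empty(C) -> (A=0 B=3 C=0)
Step 8: empty(B) -> (A=0 B=0 C=0)

Answer: 0 0 0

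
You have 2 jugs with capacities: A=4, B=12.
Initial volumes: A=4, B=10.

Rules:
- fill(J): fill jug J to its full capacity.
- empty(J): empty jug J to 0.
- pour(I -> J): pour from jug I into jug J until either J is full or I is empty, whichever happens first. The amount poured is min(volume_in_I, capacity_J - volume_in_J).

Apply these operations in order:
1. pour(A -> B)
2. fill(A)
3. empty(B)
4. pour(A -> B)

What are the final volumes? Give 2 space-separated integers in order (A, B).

Answer: 0 4

Derivation:
Step 1: pour(A -> B) -> (A=2 B=12)
Step 2: fill(A) -> (A=4 B=12)
Step 3: empty(B) -> (A=4 B=0)
Step 4: pour(A -> B) -> (A=0 B=4)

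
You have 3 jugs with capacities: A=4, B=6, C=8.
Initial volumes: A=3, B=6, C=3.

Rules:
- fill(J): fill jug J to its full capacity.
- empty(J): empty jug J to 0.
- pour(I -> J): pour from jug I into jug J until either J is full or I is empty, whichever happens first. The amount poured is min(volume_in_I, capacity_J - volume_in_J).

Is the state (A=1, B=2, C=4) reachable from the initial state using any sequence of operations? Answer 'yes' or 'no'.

Answer: no

Derivation:
BFS explored all 210 reachable states.
Reachable set includes: (0,0,0), (0,0,1), (0,0,2), (0,0,3), (0,0,4), (0,0,5), (0,0,6), (0,0,7), (0,0,8), (0,1,0), (0,1,1), (0,1,2) ...
Target (A=1, B=2, C=4) not in reachable set → no.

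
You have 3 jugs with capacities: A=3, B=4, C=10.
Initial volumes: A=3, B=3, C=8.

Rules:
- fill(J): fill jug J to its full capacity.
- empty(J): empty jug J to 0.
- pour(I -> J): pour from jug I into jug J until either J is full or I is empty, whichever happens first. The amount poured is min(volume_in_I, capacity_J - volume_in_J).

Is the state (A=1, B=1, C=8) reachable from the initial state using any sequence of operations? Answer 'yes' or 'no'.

BFS explored all 166 reachable states.
Reachable set includes: (0,0,0), (0,0,1), (0,0,2), (0,0,3), (0,0,4), (0,0,5), (0,0,6), (0,0,7), (0,0,8), (0,0,9), (0,0,10), (0,1,0) ...
Target (A=1, B=1, C=8) not in reachable set → no.

Answer: no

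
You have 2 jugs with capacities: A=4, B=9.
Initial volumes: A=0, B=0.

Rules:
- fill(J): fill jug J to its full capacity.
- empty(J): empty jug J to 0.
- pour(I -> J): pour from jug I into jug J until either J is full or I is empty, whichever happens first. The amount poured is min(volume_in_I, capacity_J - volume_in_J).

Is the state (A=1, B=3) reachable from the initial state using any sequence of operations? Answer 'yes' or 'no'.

Answer: no

Derivation:
BFS explored all 26 reachable states.
Reachable set includes: (0,0), (0,1), (0,2), (0,3), (0,4), (0,5), (0,6), (0,7), (0,8), (0,9), (1,0), (1,9) ...
Target (A=1, B=3) not in reachable set → no.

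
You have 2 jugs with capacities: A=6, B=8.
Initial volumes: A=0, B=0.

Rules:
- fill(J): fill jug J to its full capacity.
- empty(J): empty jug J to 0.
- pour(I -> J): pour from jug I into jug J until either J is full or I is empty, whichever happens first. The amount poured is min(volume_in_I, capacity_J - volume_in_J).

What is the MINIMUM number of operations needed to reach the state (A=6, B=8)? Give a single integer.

Answer: 2

Derivation:
BFS from (A=0, B=0). One shortest path:
  1. fill(A) -> (A=6 B=0)
  2. fill(B) -> (A=6 B=8)
Reached target in 2 moves.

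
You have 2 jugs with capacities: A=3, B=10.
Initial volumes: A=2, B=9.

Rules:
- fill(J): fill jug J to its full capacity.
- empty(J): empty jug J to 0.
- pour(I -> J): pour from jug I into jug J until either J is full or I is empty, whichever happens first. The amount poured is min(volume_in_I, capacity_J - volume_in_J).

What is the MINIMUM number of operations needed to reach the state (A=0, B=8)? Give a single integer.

BFS from (A=2, B=9). One shortest path:
  1. pour(B -> A) -> (A=3 B=8)
  2. empty(A) -> (A=0 B=8)
Reached target in 2 moves.

Answer: 2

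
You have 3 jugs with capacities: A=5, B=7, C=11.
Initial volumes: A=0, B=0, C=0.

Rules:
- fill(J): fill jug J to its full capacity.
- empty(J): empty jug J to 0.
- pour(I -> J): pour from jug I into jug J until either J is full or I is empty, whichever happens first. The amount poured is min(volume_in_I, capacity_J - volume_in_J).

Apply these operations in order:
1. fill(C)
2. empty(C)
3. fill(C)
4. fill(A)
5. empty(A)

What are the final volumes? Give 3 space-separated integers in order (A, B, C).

Step 1: fill(C) -> (A=0 B=0 C=11)
Step 2: empty(C) -> (A=0 B=0 C=0)
Step 3: fill(C) -> (A=0 B=0 C=11)
Step 4: fill(A) -> (A=5 B=0 C=11)
Step 5: empty(A) -> (A=0 B=0 C=11)

Answer: 0 0 11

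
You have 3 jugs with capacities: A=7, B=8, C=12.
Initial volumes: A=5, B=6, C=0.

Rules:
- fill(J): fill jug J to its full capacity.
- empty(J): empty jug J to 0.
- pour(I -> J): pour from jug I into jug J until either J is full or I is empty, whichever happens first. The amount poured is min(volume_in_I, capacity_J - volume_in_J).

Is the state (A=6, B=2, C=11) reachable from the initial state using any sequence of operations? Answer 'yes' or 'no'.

Answer: no

Derivation:
BFS explored all 474 reachable states.
Reachable set includes: (0,0,0), (0,0,1), (0,0,2), (0,0,3), (0,0,4), (0,0,5), (0,0,6), (0,0,7), (0,0,8), (0,0,9), (0,0,10), (0,0,11) ...
Target (A=6, B=2, C=11) not in reachable set → no.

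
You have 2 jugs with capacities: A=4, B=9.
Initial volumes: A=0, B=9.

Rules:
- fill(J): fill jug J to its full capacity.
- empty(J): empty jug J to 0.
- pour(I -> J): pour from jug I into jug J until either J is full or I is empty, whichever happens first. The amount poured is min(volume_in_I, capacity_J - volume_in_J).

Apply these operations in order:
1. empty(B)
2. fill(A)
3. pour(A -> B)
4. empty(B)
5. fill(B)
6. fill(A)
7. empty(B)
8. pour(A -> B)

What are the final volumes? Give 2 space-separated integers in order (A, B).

Answer: 0 4

Derivation:
Step 1: empty(B) -> (A=0 B=0)
Step 2: fill(A) -> (A=4 B=0)
Step 3: pour(A -> B) -> (A=0 B=4)
Step 4: empty(B) -> (A=0 B=0)
Step 5: fill(B) -> (A=0 B=9)
Step 6: fill(A) -> (A=4 B=9)
Step 7: empty(B) -> (A=4 B=0)
Step 8: pour(A -> B) -> (A=0 B=4)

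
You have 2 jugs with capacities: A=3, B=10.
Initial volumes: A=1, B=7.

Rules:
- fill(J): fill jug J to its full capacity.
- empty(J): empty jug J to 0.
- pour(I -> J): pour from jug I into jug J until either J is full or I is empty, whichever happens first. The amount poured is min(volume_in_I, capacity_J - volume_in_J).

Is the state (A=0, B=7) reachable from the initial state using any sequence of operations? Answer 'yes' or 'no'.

BFS from (A=1, B=7):
  1. empty(A) -> (A=0 B=7)
Target reached → yes.

Answer: yes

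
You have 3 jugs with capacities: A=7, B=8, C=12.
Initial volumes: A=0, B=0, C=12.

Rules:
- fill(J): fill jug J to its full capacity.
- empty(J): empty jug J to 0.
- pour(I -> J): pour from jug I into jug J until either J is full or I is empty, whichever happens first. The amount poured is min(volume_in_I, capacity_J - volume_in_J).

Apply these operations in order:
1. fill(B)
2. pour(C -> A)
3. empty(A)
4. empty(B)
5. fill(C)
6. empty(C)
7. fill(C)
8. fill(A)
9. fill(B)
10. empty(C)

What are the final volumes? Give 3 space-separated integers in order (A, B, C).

Answer: 7 8 0

Derivation:
Step 1: fill(B) -> (A=0 B=8 C=12)
Step 2: pour(C -> A) -> (A=7 B=8 C=5)
Step 3: empty(A) -> (A=0 B=8 C=5)
Step 4: empty(B) -> (A=0 B=0 C=5)
Step 5: fill(C) -> (A=0 B=0 C=12)
Step 6: empty(C) -> (A=0 B=0 C=0)
Step 7: fill(C) -> (A=0 B=0 C=12)
Step 8: fill(A) -> (A=7 B=0 C=12)
Step 9: fill(B) -> (A=7 B=8 C=12)
Step 10: empty(C) -> (A=7 B=8 C=0)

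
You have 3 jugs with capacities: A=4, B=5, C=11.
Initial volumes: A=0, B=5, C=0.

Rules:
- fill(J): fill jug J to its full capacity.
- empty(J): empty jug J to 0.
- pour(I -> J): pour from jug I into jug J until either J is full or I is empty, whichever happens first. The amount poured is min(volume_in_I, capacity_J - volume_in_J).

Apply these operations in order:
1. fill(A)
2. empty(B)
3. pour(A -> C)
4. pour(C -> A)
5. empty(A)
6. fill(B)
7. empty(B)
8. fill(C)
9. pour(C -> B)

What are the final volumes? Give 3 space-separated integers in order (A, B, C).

Step 1: fill(A) -> (A=4 B=5 C=0)
Step 2: empty(B) -> (A=4 B=0 C=0)
Step 3: pour(A -> C) -> (A=0 B=0 C=4)
Step 4: pour(C -> A) -> (A=4 B=0 C=0)
Step 5: empty(A) -> (A=0 B=0 C=0)
Step 6: fill(B) -> (A=0 B=5 C=0)
Step 7: empty(B) -> (A=0 B=0 C=0)
Step 8: fill(C) -> (A=0 B=0 C=11)
Step 9: pour(C -> B) -> (A=0 B=5 C=6)

Answer: 0 5 6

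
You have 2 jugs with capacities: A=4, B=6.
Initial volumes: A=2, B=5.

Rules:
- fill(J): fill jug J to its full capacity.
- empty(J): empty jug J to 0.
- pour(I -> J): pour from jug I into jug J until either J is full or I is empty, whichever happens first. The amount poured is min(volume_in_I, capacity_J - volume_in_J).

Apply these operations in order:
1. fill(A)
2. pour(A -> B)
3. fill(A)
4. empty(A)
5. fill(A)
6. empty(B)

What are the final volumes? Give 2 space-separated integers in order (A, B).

Answer: 4 0

Derivation:
Step 1: fill(A) -> (A=4 B=5)
Step 2: pour(A -> B) -> (A=3 B=6)
Step 3: fill(A) -> (A=4 B=6)
Step 4: empty(A) -> (A=0 B=6)
Step 5: fill(A) -> (A=4 B=6)
Step 6: empty(B) -> (A=4 B=0)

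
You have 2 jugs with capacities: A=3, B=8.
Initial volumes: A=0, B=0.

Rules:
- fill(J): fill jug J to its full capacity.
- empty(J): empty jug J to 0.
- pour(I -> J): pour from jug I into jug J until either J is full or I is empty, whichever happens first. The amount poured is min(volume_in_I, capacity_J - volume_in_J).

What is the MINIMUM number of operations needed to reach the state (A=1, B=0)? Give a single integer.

BFS from (A=0, B=0). One shortest path:
  1. fill(A) -> (A=3 B=0)
  2. pour(A -> B) -> (A=0 B=3)
  3. fill(A) -> (A=3 B=3)
  4. pour(A -> B) -> (A=0 B=6)
  5. fill(A) -> (A=3 B=6)
  6. pour(A -> B) -> (A=1 B=8)
  7. empty(B) -> (A=1 B=0)
Reached target in 7 moves.

Answer: 7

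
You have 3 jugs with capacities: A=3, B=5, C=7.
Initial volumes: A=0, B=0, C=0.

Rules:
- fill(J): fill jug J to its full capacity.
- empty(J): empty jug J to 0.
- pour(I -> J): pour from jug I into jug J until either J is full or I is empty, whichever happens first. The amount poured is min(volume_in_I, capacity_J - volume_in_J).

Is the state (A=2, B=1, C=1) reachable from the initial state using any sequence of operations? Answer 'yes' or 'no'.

BFS explored all 144 reachable states.
Reachable set includes: (0,0,0), (0,0,1), (0,0,2), (0,0,3), (0,0,4), (0,0,5), (0,0,6), (0,0,7), (0,1,0), (0,1,1), (0,1,2), (0,1,3) ...
Target (A=2, B=1, C=1) not in reachable set → no.

Answer: no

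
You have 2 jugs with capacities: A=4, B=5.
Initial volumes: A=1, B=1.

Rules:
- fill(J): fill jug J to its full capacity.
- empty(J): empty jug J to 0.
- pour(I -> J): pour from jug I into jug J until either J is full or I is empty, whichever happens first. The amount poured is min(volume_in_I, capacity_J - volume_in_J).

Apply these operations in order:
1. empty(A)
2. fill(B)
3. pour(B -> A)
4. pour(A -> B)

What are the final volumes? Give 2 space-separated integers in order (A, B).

Answer: 0 5

Derivation:
Step 1: empty(A) -> (A=0 B=1)
Step 2: fill(B) -> (A=0 B=5)
Step 3: pour(B -> A) -> (A=4 B=1)
Step 4: pour(A -> B) -> (A=0 B=5)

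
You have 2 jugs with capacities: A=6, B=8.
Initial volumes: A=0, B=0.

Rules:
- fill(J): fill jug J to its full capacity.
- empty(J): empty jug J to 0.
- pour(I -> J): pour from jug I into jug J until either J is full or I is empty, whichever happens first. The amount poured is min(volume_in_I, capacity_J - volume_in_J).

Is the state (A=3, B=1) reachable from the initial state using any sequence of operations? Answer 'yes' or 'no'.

Answer: no

Derivation:
BFS explored all 14 reachable states.
Reachable set includes: (0,0), (0,2), (0,4), (0,6), (0,8), (2,0), (2,8), (4,0), (4,8), (6,0), (6,2), (6,4) ...
Target (A=3, B=1) not in reachable set → no.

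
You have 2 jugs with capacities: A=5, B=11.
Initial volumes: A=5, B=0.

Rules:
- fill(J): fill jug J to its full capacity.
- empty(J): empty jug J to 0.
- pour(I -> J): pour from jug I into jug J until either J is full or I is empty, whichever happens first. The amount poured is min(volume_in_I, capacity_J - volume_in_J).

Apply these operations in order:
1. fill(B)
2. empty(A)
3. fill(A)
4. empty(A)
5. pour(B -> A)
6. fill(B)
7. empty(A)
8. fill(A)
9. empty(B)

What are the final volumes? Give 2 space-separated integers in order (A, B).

Answer: 5 0

Derivation:
Step 1: fill(B) -> (A=5 B=11)
Step 2: empty(A) -> (A=0 B=11)
Step 3: fill(A) -> (A=5 B=11)
Step 4: empty(A) -> (A=0 B=11)
Step 5: pour(B -> A) -> (A=5 B=6)
Step 6: fill(B) -> (A=5 B=11)
Step 7: empty(A) -> (A=0 B=11)
Step 8: fill(A) -> (A=5 B=11)
Step 9: empty(B) -> (A=5 B=0)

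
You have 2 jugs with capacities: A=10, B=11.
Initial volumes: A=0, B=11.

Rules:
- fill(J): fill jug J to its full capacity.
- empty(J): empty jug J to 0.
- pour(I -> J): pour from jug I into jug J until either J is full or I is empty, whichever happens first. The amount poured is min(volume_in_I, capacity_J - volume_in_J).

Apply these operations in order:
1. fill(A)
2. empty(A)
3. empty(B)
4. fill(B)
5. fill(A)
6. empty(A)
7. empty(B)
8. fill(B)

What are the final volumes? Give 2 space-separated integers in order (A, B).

Answer: 0 11

Derivation:
Step 1: fill(A) -> (A=10 B=11)
Step 2: empty(A) -> (A=0 B=11)
Step 3: empty(B) -> (A=0 B=0)
Step 4: fill(B) -> (A=0 B=11)
Step 5: fill(A) -> (A=10 B=11)
Step 6: empty(A) -> (A=0 B=11)
Step 7: empty(B) -> (A=0 B=0)
Step 8: fill(B) -> (A=0 B=11)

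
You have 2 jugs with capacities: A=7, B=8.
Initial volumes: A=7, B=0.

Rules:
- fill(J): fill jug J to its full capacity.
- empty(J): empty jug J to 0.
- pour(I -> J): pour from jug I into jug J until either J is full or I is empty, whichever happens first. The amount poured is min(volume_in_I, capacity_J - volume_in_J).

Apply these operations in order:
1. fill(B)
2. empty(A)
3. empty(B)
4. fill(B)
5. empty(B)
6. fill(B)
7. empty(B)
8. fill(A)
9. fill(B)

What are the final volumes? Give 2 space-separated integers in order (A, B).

Step 1: fill(B) -> (A=7 B=8)
Step 2: empty(A) -> (A=0 B=8)
Step 3: empty(B) -> (A=0 B=0)
Step 4: fill(B) -> (A=0 B=8)
Step 5: empty(B) -> (A=0 B=0)
Step 6: fill(B) -> (A=0 B=8)
Step 7: empty(B) -> (A=0 B=0)
Step 8: fill(A) -> (A=7 B=0)
Step 9: fill(B) -> (A=7 B=8)

Answer: 7 8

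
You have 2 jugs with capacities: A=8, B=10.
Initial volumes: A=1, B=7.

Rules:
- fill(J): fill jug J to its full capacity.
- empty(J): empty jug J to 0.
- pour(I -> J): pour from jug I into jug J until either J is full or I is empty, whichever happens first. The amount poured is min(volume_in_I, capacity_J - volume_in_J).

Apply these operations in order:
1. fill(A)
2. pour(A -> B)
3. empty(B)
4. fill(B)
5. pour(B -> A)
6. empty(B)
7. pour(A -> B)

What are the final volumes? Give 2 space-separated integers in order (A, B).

Answer: 0 8

Derivation:
Step 1: fill(A) -> (A=8 B=7)
Step 2: pour(A -> B) -> (A=5 B=10)
Step 3: empty(B) -> (A=5 B=0)
Step 4: fill(B) -> (A=5 B=10)
Step 5: pour(B -> A) -> (A=8 B=7)
Step 6: empty(B) -> (A=8 B=0)
Step 7: pour(A -> B) -> (A=0 B=8)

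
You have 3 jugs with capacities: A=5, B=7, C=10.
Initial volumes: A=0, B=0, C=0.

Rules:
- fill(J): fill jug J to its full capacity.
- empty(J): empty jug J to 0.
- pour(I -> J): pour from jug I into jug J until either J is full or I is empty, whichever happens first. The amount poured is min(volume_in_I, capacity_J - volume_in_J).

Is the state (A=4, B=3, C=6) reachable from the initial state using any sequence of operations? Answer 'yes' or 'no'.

Answer: no

Derivation:
BFS explored all 312 reachable states.
Reachable set includes: (0,0,0), (0,0,1), (0,0,2), (0,0,3), (0,0,4), (0,0,5), (0,0,6), (0,0,7), (0,0,8), (0,0,9), (0,0,10), (0,1,0) ...
Target (A=4, B=3, C=6) not in reachable set → no.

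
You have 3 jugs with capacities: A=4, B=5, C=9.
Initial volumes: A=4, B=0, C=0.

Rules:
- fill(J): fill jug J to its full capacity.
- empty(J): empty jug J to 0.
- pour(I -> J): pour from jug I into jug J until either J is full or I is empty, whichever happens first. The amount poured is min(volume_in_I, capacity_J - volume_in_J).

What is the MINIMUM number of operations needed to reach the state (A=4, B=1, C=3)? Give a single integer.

BFS from (A=4, B=0, C=0). One shortest path:
  1. pour(A -> B) -> (A=0 B=4 C=0)
  2. fill(A) -> (A=4 B=4 C=0)
  3. pour(A -> B) -> (A=3 B=5 C=0)
  4. pour(A -> C) -> (A=0 B=5 C=3)
  5. pour(B -> A) -> (A=4 B=1 C=3)
Reached target in 5 moves.

Answer: 5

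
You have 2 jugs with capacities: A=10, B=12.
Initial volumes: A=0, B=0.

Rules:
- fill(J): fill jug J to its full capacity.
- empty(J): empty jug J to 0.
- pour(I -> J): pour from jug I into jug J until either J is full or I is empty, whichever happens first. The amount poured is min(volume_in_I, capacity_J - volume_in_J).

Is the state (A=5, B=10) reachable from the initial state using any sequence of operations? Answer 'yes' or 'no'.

BFS explored all 22 reachable states.
Reachable set includes: (0,0), (0,2), (0,4), (0,6), (0,8), (0,10), (0,12), (2,0), (2,12), (4,0), (4,12), (6,0) ...
Target (A=5, B=10) not in reachable set → no.

Answer: no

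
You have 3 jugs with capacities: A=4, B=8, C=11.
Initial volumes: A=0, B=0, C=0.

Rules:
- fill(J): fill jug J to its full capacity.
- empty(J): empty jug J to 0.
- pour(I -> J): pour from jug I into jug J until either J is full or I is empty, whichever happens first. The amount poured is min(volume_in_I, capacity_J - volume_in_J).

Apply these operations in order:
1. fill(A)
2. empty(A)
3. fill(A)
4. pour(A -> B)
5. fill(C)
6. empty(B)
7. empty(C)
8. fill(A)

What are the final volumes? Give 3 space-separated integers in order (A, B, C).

Step 1: fill(A) -> (A=4 B=0 C=0)
Step 2: empty(A) -> (A=0 B=0 C=0)
Step 3: fill(A) -> (A=4 B=0 C=0)
Step 4: pour(A -> B) -> (A=0 B=4 C=0)
Step 5: fill(C) -> (A=0 B=4 C=11)
Step 6: empty(B) -> (A=0 B=0 C=11)
Step 7: empty(C) -> (A=0 B=0 C=0)
Step 8: fill(A) -> (A=4 B=0 C=0)

Answer: 4 0 0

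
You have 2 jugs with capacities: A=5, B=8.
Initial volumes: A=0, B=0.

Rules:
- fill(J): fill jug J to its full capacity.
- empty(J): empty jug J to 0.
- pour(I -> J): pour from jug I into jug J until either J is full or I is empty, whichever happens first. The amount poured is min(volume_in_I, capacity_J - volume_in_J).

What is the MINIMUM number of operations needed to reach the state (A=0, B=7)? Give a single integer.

Answer: 8

Derivation:
BFS from (A=0, B=0). One shortest path:
  1. fill(A) -> (A=5 B=0)
  2. pour(A -> B) -> (A=0 B=5)
  3. fill(A) -> (A=5 B=5)
  4. pour(A -> B) -> (A=2 B=8)
  5. empty(B) -> (A=2 B=0)
  6. pour(A -> B) -> (A=0 B=2)
  7. fill(A) -> (A=5 B=2)
  8. pour(A -> B) -> (A=0 B=7)
Reached target in 8 moves.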